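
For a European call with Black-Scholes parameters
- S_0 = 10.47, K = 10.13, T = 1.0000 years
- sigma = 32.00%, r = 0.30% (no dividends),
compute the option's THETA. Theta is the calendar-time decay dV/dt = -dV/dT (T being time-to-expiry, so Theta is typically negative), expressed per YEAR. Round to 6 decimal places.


Answer: Theta = -0.658519

Derivation:
d1 = 0.2725397082; d2 = -0.0474602918
phi(d1) = 0.3843977407; exp(-qT) = 1.0000000000; exp(-rT) = 0.9970044955
Theta = -S*exp(-qT)*phi(d1)*sigma/(2*sqrt(T)) - r*K*exp(-rT)*N(d2) + q*S*exp(-qT)*N(d1)
N(d1) = 0.6073964682; N(d2) = 0.4810731886; sqrt(T) = 1.0000000000
Term 1 = -10.4700 * 1.0000000000 * 0.3843977407 * 0.3200 / (2 * 1.0000000000) = -0.6439430952
Term 2 = -0.0030 * 10.1300 * 0.9970044955 * 0.4810731886 = -0.0145760205
Term 3 = 0 (no dividend yield, q = 0)
Theta = -0.6439430952 + (-0.0145760205) + (0.0000000000) = -0.658519


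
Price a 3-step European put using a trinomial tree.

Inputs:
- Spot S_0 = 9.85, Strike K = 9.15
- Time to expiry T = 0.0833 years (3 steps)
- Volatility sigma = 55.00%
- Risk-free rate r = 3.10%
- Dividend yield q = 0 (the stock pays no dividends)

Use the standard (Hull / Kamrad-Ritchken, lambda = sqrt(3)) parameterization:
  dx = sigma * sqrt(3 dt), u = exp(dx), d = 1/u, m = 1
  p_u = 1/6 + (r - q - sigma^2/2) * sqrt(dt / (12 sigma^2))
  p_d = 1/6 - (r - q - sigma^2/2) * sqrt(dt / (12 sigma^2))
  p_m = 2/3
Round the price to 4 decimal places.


dt = T/N = 0.027767; dx = sigma*sqrt(3*dt) = 0.158740
u = exp(dx) = 1.172033; d = 1/u = 0.853219
p_u = 0.156150, p_m = 0.666667, p_d = 0.177184
Discount per step: exp(-r*dt) = 0.999140
Stock lattice S(k, j) with j the centered position index:
  k=0: S(0,+0) = 9.8500
  k=1: S(1,-1) = 8.4042; S(1,+0) = 9.8500; S(1,+1) = 11.5445
  k=2: S(2,-2) = 7.1706; S(2,-1) = 8.4042; S(2,+0) = 9.8500; S(2,+1) = 11.5445; S(2,+2) = 13.5306
  k=3: S(3,-3) = 6.1181; S(3,-2) = 7.1706; S(3,-1) = 8.4042; S(3,+0) = 9.8500; S(3,+1) = 11.5445; S(3,+2) = 13.5306; S(3,+3) = 15.8583
Terminal payoffs V(N, j) = max(K - S_T, 0):
  V(3,-3) = 3.031893; V(3,-2) = 1.979379; V(3,-1) = 0.745797; V(3,+0) = 0.000000; V(3,+1) = 0.000000; V(3,+2) = 0.000000; V(3,+3) = 0.000000
Backward induction: V(k, j) = exp(-r*dt) * [p_u * V(k+1, j+1) + p_m * V(k+1, j) + p_d * V(k+1, j-1)]
  V(2,-2) = exp(-r*dt) * [p_u*0.745797 + p_m*1.979379 + p_d*3.031893] = 1.971546
  V(2,-1) = exp(-r*dt) * [p_u*0.000000 + p_m*0.745797 + p_d*1.979379] = 0.847182
  V(2,+0) = exp(-r*dt) * [p_u*0.000000 + p_m*0.000000 + p_d*0.745797] = 0.132029
  V(2,+1) = exp(-r*dt) * [p_u*0.000000 + p_m*0.000000 + p_d*0.000000] = 0.000000
  V(2,+2) = exp(-r*dt) * [p_u*0.000000 + p_m*0.000000 + p_d*0.000000] = 0.000000
  V(1,-1) = exp(-r*dt) * [p_u*0.132029 + p_m*0.847182 + p_d*1.971546] = 0.933926
  V(1,+0) = exp(-r*dt) * [p_u*0.000000 + p_m*0.132029 + p_d*0.847182] = 0.237922
  V(1,+1) = exp(-r*dt) * [p_u*0.000000 + p_m*0.000000 + p_d*0.132029] = 0.023373
  V(0,+0) = exp(-r*dt) * [p_u*0.023373 + p_m*0.237922 + p_d*0.933926] = 0.327459

Answer: Price = V(0,0) = 0.3275


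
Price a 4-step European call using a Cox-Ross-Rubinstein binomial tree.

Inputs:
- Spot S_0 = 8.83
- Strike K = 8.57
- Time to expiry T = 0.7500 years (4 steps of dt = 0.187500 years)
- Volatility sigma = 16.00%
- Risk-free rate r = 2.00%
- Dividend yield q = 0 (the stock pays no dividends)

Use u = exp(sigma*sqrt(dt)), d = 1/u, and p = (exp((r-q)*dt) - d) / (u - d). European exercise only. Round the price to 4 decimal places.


dt = T/N = 0.187500
u = exp(sigma*sqrt(dt)) = 1.071738; d = 1/u = 0.933063
p = (exp((r-q)*dt) - d) / (u - d) = 0.509779
Discount per step: exp(-r*dt) = 0.996257
Stock lattice S(k, i) with i counting down-moves:
  k=0: S(0,0) = 8.8300
  k=1: S(1,0) = 9.4635; S(1,1) = 8.2390
  k=2: S(2,0) = 10.1423; S(2,1) = 8.8300; S(2,2) = 7.6875
  k=3: S(3,0) = 10.8699; S(3,1) = 9.4635; S(3,2) = 8.2390; S(3,3) = 7.1729
  k=4: S(4,0) = 11.6497; S(4,1) = 10.1423; S(4,2) = 8.8300; S(4,3) = 7.6875; S(4,4) = 6.6928
Terminal payoffs V(N, i) = max(S_T - K, 0):
  V(4,0) = 3.079732; V(4,1) = 1.572343; V(4,2) = 0.260000; V(4,3) = 0.000000; V(4,4) = 0.000000
Backward induction: V(k, i) = exp(-r*dt) * [p * V(k+1, i) + (1-p) * V(k+1, i+1)].
  V(3,0) = exp(-r*dt) * [p*3.079732 + (1-p)*1.572343] = 2.332017
  V(3,1) = exp(-r*dt) * [p*1.572343 + (1-p)*0.260000] = 0.925528
  V(3,2) = exp(-r*dt) * [p*0.260000 + (1-p)*0.000000] = 0.132046
  V(3,3) = exp(-r*dt) * [p*0.000000 + (1-p)*0.000000] = 0.000000
  V(2,0) = exp(-r*dt) * [p*2.332017 + (1-p)*0.925528] = 1.636378
  V(2,1) = exp(-r*dt) * [p*0.925528 + (1-p)*0.132046] = 0.534538
  V(2,2) = exp(-r*dt) * [p*0.132046 + (1-p)*0.000000] = 0.067063
  V(1,0) = exp(-r*dt) * [p*1.636378 + (1-p)*0.534538] = 1.092130
  V(1,1) = exp(-r*dt) * [p*0.534538 + (1-p)*0.067063] = 0.304229
  V(0,0) = exp(-r*dt) * [p*1.092130 + (1-p)*0.304229] = 0.703242

Answer: Price = V(0,0) = 0.7032


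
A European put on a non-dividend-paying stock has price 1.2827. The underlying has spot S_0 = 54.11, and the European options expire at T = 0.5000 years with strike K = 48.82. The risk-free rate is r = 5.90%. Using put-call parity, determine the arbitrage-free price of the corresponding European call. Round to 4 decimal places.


Put-call parity: C - P = S_0 * exp(-qT) - K * exp(-rT).
S_0 * exp(-qT) = 54.1100 * 1.00000000 = 54.11000000
K * exp(-rT) = 48.8200 * 0.97093088 = 47.40084545
C = P + S*exp(-qT) - K*exp(-rT)
C = 1.2827 + 54.11000000 - 47.40084545 = 7.9919

Answer: Call price = 7.9919


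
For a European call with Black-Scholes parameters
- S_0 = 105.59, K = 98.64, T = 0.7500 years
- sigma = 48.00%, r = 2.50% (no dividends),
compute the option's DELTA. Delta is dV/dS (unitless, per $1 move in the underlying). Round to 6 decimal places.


Answer: Delta = 0.661567

Derivation:
d1 = 0.4167429977; d2 = 0.0010508039
phi(d1) = 0.3657607323; exp(-qT) = 1.0000000000; exp(-rT) = 0.9814246877
N(d1) = 0.6615667998
Delta = exp(-qT) * N(d1) = 1.0000000000 * 0.6615667998 = 0.661567


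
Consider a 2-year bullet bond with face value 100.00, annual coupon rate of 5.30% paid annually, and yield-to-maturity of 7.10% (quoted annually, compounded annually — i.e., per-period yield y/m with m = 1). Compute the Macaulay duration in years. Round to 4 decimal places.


Coupon per period c = face * coupon_rate / m = 5.300000
Periods per year m = 1; per-period yield y/m = 0.071000
Number of cashflows N = 2
Cashflows (t years, CF_t, discount factor 1/(1+y/m)^(m*t), PV):
  t = 1.0000: CF_t = 5.300000, DF = 0.933707, PV = 4.948646
  t = 2.0000: CF_t = 105.300000, DF = 0.871808, PV = 91.801426
Price P = sum_t PV_t = 96.750073
Macaulay numerator sum_t t * PV_t:
  t * PV_t at t = 1.0000: 4.948646
  t * PV_t at t = 2.0000: 183.602853
Macaulay duration D = (sum_t t * PV_t) / P = 188.551499 / 96.750073 = 1.948851

Answer: Macaulay duration = 1.9489 years


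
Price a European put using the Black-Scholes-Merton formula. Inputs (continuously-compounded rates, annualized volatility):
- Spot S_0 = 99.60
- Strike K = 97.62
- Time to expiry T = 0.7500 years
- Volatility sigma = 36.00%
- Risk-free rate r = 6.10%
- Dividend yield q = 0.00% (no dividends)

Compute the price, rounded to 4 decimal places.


Answer: Price = 9.0353

Derivation:
d1 = (ln(S/K) + (r - q + 0.5*sigma^2) * T) / (sigma * sqrt(T)) = 0.36703367
d2 = d1 - sigma * sqrt(T) = 0.05526453
exp(-rT) = 0.95528075; exp(-qT) = 1.00000000
P = K * exp(-rT) * N(-d2) - S_0 * exp(-qT) * N(-d1)
N(-d1) = 0.35679695; N(-d2) = 0.47796386
P = 97.6200 * 0.95528075 * 0.47796386 - 99.6000 * 1.00000000 * 0.35679695 = 9.0353


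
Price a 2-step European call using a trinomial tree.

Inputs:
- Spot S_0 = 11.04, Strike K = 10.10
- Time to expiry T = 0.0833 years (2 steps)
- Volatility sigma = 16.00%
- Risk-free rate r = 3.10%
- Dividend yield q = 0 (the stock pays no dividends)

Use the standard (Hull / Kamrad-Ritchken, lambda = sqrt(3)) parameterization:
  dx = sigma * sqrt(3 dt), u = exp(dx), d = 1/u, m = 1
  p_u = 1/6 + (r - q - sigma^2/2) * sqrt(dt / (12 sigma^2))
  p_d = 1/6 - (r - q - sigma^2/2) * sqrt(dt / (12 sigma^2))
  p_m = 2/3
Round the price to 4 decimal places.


dt = T/N = 0.041650; dx = sigma*sqrt(3*dt) = 0.056557
u = exp(dx) = 1.058187; d = 1/u = 0.945012
p_u = 0.173368, p_m = 0.666667, p_d = 0.159965
Discount per step: exp(-r*dt) = 0.998710
Stock lattice S(k, j) with j the centered position index:
  k=0: S(0,+0) = 11.0400
  k=1: S(1,-1) = 10.4329; S(1,+0) = 11.0400; S(1,+1) = 11.6824
  k=2: S(2,-2) = 9.8593; S(2,-1) = 10.4329; S(2,+0) = 11.0400; S(2,+1) = 11.6824; S(2,+2) = 12.3622
Terminal payoffs V(N, j) = max(S_T - K, 0):
  V(2,-2) = 0.000000; V(2,-1) = 0.332937; V(2,+0) = 0.940000; V(2,+1) = 1.582386; V(2,+2) = 2.262151
Backward induction: V(k, j) = exp(-r*dt) * [p_u * V(k+1, j+1) + p_m * V(k+1, j) + p_d * V(k+1, j-1)]
  V(1,-1) = exp(-r*dt) * [p_u*0.940000 + p_m*0.332937 + p_d*0.000000] = 0.384427
  V(1,+0) = exp(-r*dt) * [p_u*1.582386 + p_m*0.940000 + p_d*0.332937] = 0.953029
  V(1,+1) = exp(-r*dt) * [p_u*2.262151 + p_m*1.582386 + p_d*0.940000] = 1.595415
  V(0,+0) = exp(-r*dt) * [p_u*1.595415 + p_m*0.953029 + p_d*0.384427] = 0.972186

Answer: Price = V(0,0) = 0.9722


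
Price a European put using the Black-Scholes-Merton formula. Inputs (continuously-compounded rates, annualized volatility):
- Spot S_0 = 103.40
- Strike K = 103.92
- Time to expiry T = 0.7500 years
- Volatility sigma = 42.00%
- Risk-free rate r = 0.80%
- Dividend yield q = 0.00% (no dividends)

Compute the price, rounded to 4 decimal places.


d1 = (ln(S/K) + (r - q + 0.5*sigma^2) * T) / (sigma * sqrt(T)) = 0.18456951
d2 = d1 - sigma * sqrt(T) = -0.17916116
exp(-rT) = 0.99401796; exp(-qT) = 1.00000000
P = K * exp(-rT) * N(-d2) - S_0 * exp(-qT) * N(-d1)
N(-d1) = 0.42678335; N(-d2) = 0.57109442
P = 103.9200 * 0.99401796 * 0.57109442 - 103.4000 * 1.00000000 * 0.42678335 = 14.8637

Answer: Price = 14.8637


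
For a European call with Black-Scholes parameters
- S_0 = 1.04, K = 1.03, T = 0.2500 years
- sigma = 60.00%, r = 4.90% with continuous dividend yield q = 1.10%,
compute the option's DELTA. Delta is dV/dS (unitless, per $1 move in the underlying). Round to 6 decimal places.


d1 = 0.2138730364; d2 = -0.0861269636
phi(d1) = 0.3899216837; exp(-qT) = 0.9972537778; exp(-rT) = 0.9878247258
N(d1) = 0.5846769662
Delta = exp(-qT) * N(d1) = 0.9972537778 * 0.5846769662 = 0.583071

Answer: Delta = 0.583071


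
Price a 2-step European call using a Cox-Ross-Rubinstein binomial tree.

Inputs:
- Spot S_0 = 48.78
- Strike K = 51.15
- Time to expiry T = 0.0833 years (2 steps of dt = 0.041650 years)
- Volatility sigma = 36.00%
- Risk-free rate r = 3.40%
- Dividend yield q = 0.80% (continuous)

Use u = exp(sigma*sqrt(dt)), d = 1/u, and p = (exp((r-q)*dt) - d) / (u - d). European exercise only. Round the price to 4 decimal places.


dt = T/N = 0.041650
u = exp(sigma*sqrt(dt)) = 1.076236; d = 1/u = 0.929164
p = (exp((r-q)*dt) - d) / (u - d) = 0.489008
Discount per step: exp(-r*dt) = 0.998585
Stock lattice S(k, i) with i counting down-moves:
  k=0: S(0,0) = 48.7800
  k=1: S(1,0) = 52.4988; S(1,1) = 45.3246
  k=2: S(2,0) = 56.5011; S(2,1) = 48.7800; S(2,2) = 42.1140
Terminal payoffs V(N, i) = max(S_T - K, 0):
  V(2,0) = 5.351115; V(2,1) = 0.000000; V(2,2) = 0.000000
Backward induction: V(k, i) = exp(-r*dt) * [p * V(k+1, i) + (1-p) * V(k+1, i+1)].
  V(1,0) = exp(-r*dt) * [p*5.351115 + (1-p)*0.000000] = 2.613034
  V(1,1) = exp(-r*dt) * [p*0.000000 + (1-p)*0.000000] = 0.000000
  V(0,0) = exp(-r*dt) * [p*2.613034 + (1-p)*0.000000] = 1.275986

Answer: Price = V(0,0) = 1.2760


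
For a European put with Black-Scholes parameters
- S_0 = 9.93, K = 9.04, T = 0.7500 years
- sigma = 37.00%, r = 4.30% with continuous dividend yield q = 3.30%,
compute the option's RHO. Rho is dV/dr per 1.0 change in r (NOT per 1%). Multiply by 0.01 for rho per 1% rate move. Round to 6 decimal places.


d1 = 0.4766691319; d2 = 0.1562397325
phi(d1) = 0.3560994391; exp(-qT) = 0.9755537700; exp(-rT) = 0.9682644857
N(-d2) = 0.4379220296
Rho = -K*T*exp(-rT)*N(-d2) = -9.0400 * 0.7500 * 0.9682644857 * 0.4379220296 = -2.874885

Answer: Rho = -2.874885


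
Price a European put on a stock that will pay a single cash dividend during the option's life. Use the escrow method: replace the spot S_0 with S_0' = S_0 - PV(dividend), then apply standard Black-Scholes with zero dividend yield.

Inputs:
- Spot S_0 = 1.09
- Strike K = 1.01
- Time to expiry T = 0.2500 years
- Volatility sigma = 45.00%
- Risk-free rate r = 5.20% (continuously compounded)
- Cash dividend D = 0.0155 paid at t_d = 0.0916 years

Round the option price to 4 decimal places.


Answer: Price = 0.0590

Derivation:
PV(D) = D * exp(-r * t_d) = 0.0155 * 0.99524813 = 0.01542635
S_0' = S_0 - PV(D) = 1.0900 - 0.01542635 = 1.07457365
d1 = (ln(S_0'/K) + (r + sigma^2/2)*T) / (sigma*sqrt(T)) = 0.44571623
d2 = d1 - sigma*sqrt(T) = 0.22071623
exp(-rT) = 0.98708414
N(-d1) = 0.32790112; N(-d2) = 0.41265670
P = K * exp(-rT) * N(-d2) - S_0' * N(-d1) = 1.0100 * 0.98708414 * 0.41265670 - 1.07457365 * 0.32790112 = 0.0590


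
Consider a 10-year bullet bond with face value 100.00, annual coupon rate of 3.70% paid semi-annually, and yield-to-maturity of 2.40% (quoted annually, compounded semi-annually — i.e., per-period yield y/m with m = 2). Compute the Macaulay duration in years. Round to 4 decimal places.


Coupon per period c = face * coupon_rate / m = 1.850000
Periods per year m = 2; per-period yield y/m = 0.012000
Number of cashflows N = 20
Cashflows (t years, CF_t, discount factor 1/(1+y/m)^(m*t), PV):
  t = 0.5000: CF_t = 1.850000, DF = 0.988142, PV = 1.828063
  t = 1.0000: CF_t = 1.850000, DF = 0.976425, PV = 1.806387
  t = 1.5000: CF_t = 1.850000, DF = 0.964847, PV = 1.784967
  t = 2.0000: CF_t = 1.850000, DF = 0.953406, PV = 1.763801
  t = 2.5000: CF_t = 1.850000, DF = 0.942101, PV = 1.742887
  t = 3.0000: CF_t = 1.850000, DF = 0.930930, PV = 1.722220
  t = 3.5000: CF_t = 1.850000, DF = 0.919891, PV = 1.701799
  t = 4.0000: CF_t = 1.850000, DF = 0.908983, PV = 1.681619
  t = 4.5000: CF_t = 1.850000, DF = 0.898205, PV = 1.661679
  t = 5.0000: CF_t = 1.850000, DF = 0.887554, PV = 1.641975
  t = 5.5000: CF_t = 1.850000, DF = 0.877030, PV = 1.622505
  t = 6.0000: CF_t = 1.850000, DF = 0.866630, PV = 1.603266
  t = 6.5000: CF_t = 1.850000, DF = 0.856354, PV = 1.584255
  t = 7.0000: CF_t = 1.850000, DF = 0.846200, PV = 1.565469
  t = 7.5000: CF_t = 1.850000, DF = 0.836166, PV = 1.546906
  t = 8.0000: CF_t = 1.850000, DF = 0.826251, PV = 1.528564
  t = 8.5000: CF_t = 1.850000, DF = 0.816453, PV = 1.510438
  t = 9.0000: CF_t = 1.850000, DF = 0.806772, PV = 1.492528
  t = 9.5000: CF_t = 1.850000, DF = 0.797205, PV = 1.474830
  t = 10.0000: CF_t = 101.850000, DF = 0.787752, PV = 80.232585
Price P = sum_t PV_t = 111.496744
Macaulay numerator sum_t t * PV_t:
  t * PV_t at t = 0.5000: 0.914032
  t * PV_t at t = 1.0000: 1.806387
  t * PV_t at t = 1.5000: 2.677450
  t * PV_t at t = 2.0000: 3.527603
  t * PV_t at t = 2.5000: 4.357217
  t * PV_t at t = 3.0000: 5.166660
  t * PV_t at t = 3.5000: 5.956295
  t * PV_t at t = 4.0000: 6.726476
  t * PV_t at t = 4.5000: 7.477555
  t * PV_t at t = 5.0000: 8.209876
  t * PV_t at t = 5.5000: 8.923778
  t * PV_t at t = 6.0000: 9.619596
  t * PV_t at t = 6.5000: 10.297657
  t * PV_t at t = 7.0000: 10.958285
  t * PV_t at t = 7.5000: 11.601798
  t * PV_t at t = 8.0000: 12.228509
  t * PV_t at t = 8.5000: 12.838726
  t * PV_t at t = 9.0000: 13.432752
  t * PV_t at t = 9.5000: 14.010886
  t * PV_t at t = 10.0000: 802.325847
Macaulay duration D = (sum_t t * PV_t) / P = 953.057387 / 111.496744 = 8.547850

Answer: Macaulay duration = 8.5478 years


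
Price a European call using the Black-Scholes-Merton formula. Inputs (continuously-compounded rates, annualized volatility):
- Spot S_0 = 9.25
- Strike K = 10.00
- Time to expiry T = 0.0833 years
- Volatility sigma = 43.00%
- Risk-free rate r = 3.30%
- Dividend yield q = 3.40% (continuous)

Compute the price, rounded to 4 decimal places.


d1 = (ln(S/K) + (r - q + 0.5*sigma^2) * T) / (sigma * sqrt(T)) = -0.56680621
d2 = d1 - sigma * sqrt(T) = -0.69091169
exp(-rT) = 0.99725487; exp(-qT) = 0.99717181
C = S_0 * exp(-qT) * N(d1) - K * exp(-rT) * N(d2)
N(d1) = 0.28542293; N(d2) = 0.24481052
C = 9.2500 * 0.99717181 * 0.28542293 - 10.0000 * 0.99725487 * 0.24481052 = 0.1913

Answer: Price = 0.1913


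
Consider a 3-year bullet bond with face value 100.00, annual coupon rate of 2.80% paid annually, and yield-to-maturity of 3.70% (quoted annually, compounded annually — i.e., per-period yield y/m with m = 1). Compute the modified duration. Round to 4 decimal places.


Coupon per period c = face * coupon_rate / m = 2.800000
Periods per year m = 1; per-period yield y/m = 0.037000
Number of cashflows N = 3
Cashflows (t years, CF_t, discount factor 1/(1+y/m)^(m*t), PV):
  t = 1.0000: CF_t = 2.800000, DF = 0.964320, PV = 2.700096
  t = 2.0000: CF_t = 2.800000, DF = 0.929913, PV = 2.603757
  t = 3.0000: CF_t = 102.800000, DF = 0.896734, PV = 92.184275
Price P = sum_t PV_t = 97.488129
First compute Macaulay numerator sum_t t * PV_t:
  t * PV_t at t = 1.0000: 2.700096
  t * PV_t at t = 2.0000: 5.207515
  t * PV_t at t = 3.0000: 276.552826
Macaulay duration D = 284.460437 / 97.488129 = 2.917898
Modified duration = D / (1 + y/m) = 2.917898 / (1 + 0.037000) = 2.813788

Answer: Modified duration = 2.8138


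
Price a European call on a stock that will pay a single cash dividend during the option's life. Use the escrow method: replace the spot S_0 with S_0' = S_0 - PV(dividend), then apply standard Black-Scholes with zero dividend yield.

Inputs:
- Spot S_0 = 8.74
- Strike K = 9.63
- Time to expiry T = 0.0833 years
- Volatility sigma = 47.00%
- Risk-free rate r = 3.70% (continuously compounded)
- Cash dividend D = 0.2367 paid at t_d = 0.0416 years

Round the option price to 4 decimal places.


Answer: Price = 0.1242

Derivation:
PV(D) = D * exp(-r * t_d) = 0.2367 * 0.99846198 = 0.23633595
S_0' = S_0 - PV(D) = 8.7400 - 0.23633595 = 8.50366405
d1 = (ln(S_0'/K) + (r + sigma^2/2)*T) / (sigma*sqrt(T)) = -0.82641623
d2 = d1 - sigma*sqrt(T) = -0.96206640
exp(-rT) = 0.99692264
N(d1) = 0.20428401; N(d2) = 0.16800813
C = S_0' * N(d1) - K * exp(-rT) * N(d2) = 8.50366405 * 0.20428401 - 9.6300 * 0.99692264 * 0.16800813 = 0.1242


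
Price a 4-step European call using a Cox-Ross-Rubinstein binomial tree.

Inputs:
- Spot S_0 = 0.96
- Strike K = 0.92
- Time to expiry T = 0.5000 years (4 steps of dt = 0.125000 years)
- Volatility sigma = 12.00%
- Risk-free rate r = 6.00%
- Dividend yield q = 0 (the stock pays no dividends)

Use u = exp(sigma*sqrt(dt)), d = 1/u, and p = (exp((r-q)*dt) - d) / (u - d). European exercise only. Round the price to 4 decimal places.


Answer: Price = V(0,0) = 0.0770

Derivation:
dt = T/N = 0.125000
u = exp(sigma*sqrt(dt)) = 1.043339; d = 1/u = 0.958461
p = (exp((r-q)*dt) - d) / (u - d) = 0.578089
Discount per step: exp(-r*dt) = 0.992528
Stock lattice S(k, i) with i counting down-moves:
  k=0: S(0,0) = 0.9600
  k=1: S(1,0) = 1.0016; S(1,1) = 0.9201
  k=2: S(2,0) = 1.0450; S(2,1) = 0.9600; S(2,2) = 0.8819
  k=3: S(3,0) = 1.0903; S(3,1) = 1.0016; S(3,2) = 0.9201; S(3,3) = 0.8453
  k=4: S(4,0) = 1.1376; S(4,1) = 1.0450; S(4,2) = 0.9600; S(4,3) = 0.8819; S(4,4) = 0.8102
Terminal payoffs V(N, i) = max(S_T - K, 0):
  V(4,0) = 0.217558; V(4,1) = 0.125015; V(4,2) = 0.040000; V(4,3) = 0.000000; V(4,4) = 0.000000
Backward induction: V(k, i) = exp(-r*dt) * [p * V(k+1, i) + (1-p) * V(k+1, i+1)].
  V(3,0) = exp(-r*dt) * [p*0.217558 + (1-p)*0.125015] = 0.177179
  V(3,1) = exp(-r*dt) * [p*0.125015 + (1-p)*0.040000] = 0.088480
  V(3,2) = exp(-r*dt) * [p*0.040000 + (1-p)*0.000000] = 0.022951
  V(3,3) = exp(-r*dt) * [p*0.000000 + (1-p)*0.000000] = 0.000000
  V(2,0) = exp(-r*dt) * [p*0.177179 + (1-p)*0.088480] = 0.138712
  V(2,1) = exp(-r*dt) * [p*0.088480 + (1-p)*0.022951] = 0.060378
  V(2,2) = exp(-r*dt) * [p*0.022951 + (1-p)*0.000000] = 0.013168
  V(1,0) = exp(-r*dt) * [p*0.138712 + (1-p)*0.060378] = 0.104872
  V(1,1) = exp(-r*dt) * [p*0.060378 + (1-p)*0.013168] = 0.040157
  V(0,0) = exp(-r*dt) * [p*0.104872 + (1-p)*0.040157] = 0.076989


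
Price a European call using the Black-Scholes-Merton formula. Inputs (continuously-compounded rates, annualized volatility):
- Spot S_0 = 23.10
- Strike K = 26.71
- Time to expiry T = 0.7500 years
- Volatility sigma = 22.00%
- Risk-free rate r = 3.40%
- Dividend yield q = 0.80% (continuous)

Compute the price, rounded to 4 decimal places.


d1 = (ln(S/K) + (r - q + 0.5*sigma^2) * T) / (sigma * sqrt(T)) = -0.56451950
d2 = d1 - sigma * sqrt(T) = -0.75504509
exp(-rT) = 0.97482238; exp(-qT) = 0.99401796
C = S_0 * exp(-qT) * N(d1) - K * exp(-rT) * N(d2)
N(d1) = 0.28620032; N(d2) = 0.22511097
C = 23.1000 * 0.99401796 * 0.28620032 - 26.7100 * 0.97482238 * 0.22511097 = 0.7104

Answer: Price = 0.7104


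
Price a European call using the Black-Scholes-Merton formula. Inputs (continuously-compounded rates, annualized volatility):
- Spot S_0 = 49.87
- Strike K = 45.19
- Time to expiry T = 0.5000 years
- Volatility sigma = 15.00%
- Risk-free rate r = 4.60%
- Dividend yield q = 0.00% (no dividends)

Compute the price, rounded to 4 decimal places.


Answer: Price = 6.0189

Derivation:
d1 = (ln(S/K) + (r - q + 0.5*sigma^2) * T) / (sigma * sqrt(T)) = 1.19895891
d2 = d1 - sigma * sqrt(T) = 1.09289289
exp(-rT) = 0.97726248; exp(-qT) = 1.00000000
C = S_0 * exp(-qT) * N(d1) - K * exp(-rT) * N(d2)
N(d1) = 0.88472804; N(d2) = 0.86277958
C = 49.8700 * 1.00000000 * 0.88472804 - 45.1900 * 0.97726248 * 0.86277958 = 6.0189


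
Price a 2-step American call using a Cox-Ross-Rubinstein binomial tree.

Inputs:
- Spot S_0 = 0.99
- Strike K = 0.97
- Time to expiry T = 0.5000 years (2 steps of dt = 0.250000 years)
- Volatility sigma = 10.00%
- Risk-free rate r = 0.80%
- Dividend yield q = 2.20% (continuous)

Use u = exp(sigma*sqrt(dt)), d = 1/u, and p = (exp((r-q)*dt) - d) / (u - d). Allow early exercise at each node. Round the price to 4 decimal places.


dt = T/N = 0.250000
u = exp(sigma*sqrt(dt)) = 1.051271; d = 1/u = 0.951229
p = (exp((r-q)*dt) - d) / (u - d) = 0.452578
Discount per step: exp(-r*dt) = 0.998002
Stock lattice S(k, i) with i counting down-moves:
  k=0: S(0,0) = 0.9900
  k=1: S(1,0) = 1.0408; S(1,1) = 0.9417
  k=2: S(2,0) = 1.0941; S(2,1) = 0.9900; S(2,2) = 0.8958
Terminal payoffs V(N, i) = max(S_T - K, 0):
  V(2,0) = 0.124119; V(2,1) = 0.020000; V(2,2) = 0.000000
Backward induction: V(k, i) = exp(-r*dt) * [p * V(k+1, i) + (1-p) * V(k+1, i+1)]; then take max(V_cont, immediate exercise) for American.
  V(1,0) = exp(-r*dt) * [p*0.124119 + (1-p)*0.020000] = 0.066988; exercise = 0.070758; V(1,0) = max -> 0.070758
  V(1,1) = exp(-r*dt) * [p*0.020000 + (1-p)*0.000000] = 0.009033; exercise = 0.000000; V(1,1) = max -> 0.009033
  V(0,0) = exp(-r*dt) * [p*0.070758 + (1-p)*0.009033] = 0.036895; exercise = 0.020000; V(0,0) = max -> 0.036895

Answer: Price = V(0,0) = 0.0369


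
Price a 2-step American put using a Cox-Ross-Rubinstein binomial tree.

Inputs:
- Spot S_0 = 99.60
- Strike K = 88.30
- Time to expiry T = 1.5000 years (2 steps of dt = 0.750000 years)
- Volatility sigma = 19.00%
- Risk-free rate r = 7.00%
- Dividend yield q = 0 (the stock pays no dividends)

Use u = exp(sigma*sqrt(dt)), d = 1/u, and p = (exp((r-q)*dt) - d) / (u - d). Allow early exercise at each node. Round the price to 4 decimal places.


Answer: Price = V(0,0) = 2.1392

Derivation:
dt = T/N = 0.750000
u = exp(sigma*sqrt(dt)) = 1.178856; d = 1/u = 0.848280
p = (exp((r-q)*dt) - d) / (u - d) = 0.622013
Discount per step: exp(-r*dt) = 0.948854
Stock lattice S(k, i) with i counting down-moves:
  k=0: S(0,0) = 99.6000
  k=1: S(1,0) = 117.4141; S(1,1) = 84.4887
  k=2: S(2,0) = 138.4144; S(2,1) = 99.6000; S(2,2) = 71.6700
Terminal payoffs V(N, i) = max(K - S_T, 0):
  V(2,0) = 0.000000; V(2,1) = 0.000000; V(2,2) = 16.629981
Backward induction: V(k, i) = exp(-r*dt) * [p * V(k+1, i) + (1-p) * V(k+1, i+1)]; then take max(V_cont, immediate exercise) for American.
  V(1,0) = exp(-r*dt) * [p*0.000000 + (1-p)*0.000000] = 0.000000; exercise = 0.000000; V(1,0) = max -> 0.000000
  V(1,1) = exp(-r*dt) * [p*0.000000 + (1-p)*16.629981] = 5.964427; exercise = 3.811339; V(1,1) = max -> 5.964427
  V(0,0) = exp(-r*dt) * [p*0.000000 + (1-p)*5.964427] = 2.139172; exercise = 0.000000; V(0,0) = max -> 2.139172


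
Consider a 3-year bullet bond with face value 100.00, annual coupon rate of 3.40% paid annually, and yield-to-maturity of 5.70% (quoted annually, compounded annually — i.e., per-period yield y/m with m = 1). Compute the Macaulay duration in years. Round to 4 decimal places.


Coupon per period c = face * coupon_rate / m = 3.400000
Periods per year m = 1; per-period yield y/m = 0.057000
Number of cashflows N = 3
Cashflows (t years, CF_t, discount factor 1/(1+y/m)^(m*t), PV):
  t = 1.0000: CF_t = 3.400000, DF = 0.946074, PV = 3.216651
  t = 2.0000: CF_t = 3.400000, DF = 0.895056, PV = 3.043189
  t = 3.0000: CF_t = 103.400000, DF = 0.846789, PV = 87.557948
Price P = sum_t PV_t = 93.817788
Macaulay numerator sum_t t * PV_t:
  t * PV_t at t = 1.0000: 3.216651
  t * PV_t at t = 2.0000: 6.086378
  t * PV_t at t = 3.0000: 262.673845
Macaulay duration D = (sum_t t * PV_t) / P = 271.976874 / 93.817788 = 2.898990

Answer: Macaulay duration = 2.8990 years


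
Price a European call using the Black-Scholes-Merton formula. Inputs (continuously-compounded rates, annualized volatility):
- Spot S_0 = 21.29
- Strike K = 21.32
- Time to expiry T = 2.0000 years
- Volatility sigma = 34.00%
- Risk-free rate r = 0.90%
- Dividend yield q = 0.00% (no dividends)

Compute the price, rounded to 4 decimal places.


d1 = (ln(S/K) + (r - q + 0.5*sigma^2) * T) / (sigma * sqrt(T)) = 0.27492287
d2 = d1 - sigma * sqrt(T) = -0.20590975
exp(-rT) = 0.98216103; exp(-qT) = 1.00000000
C = S_0 * exp(-qT) * N(d1) - K * exp(-rT) * N(d2)
N(d1) = 0.60831225; N(d2) = 0.41843071
C = 21.2900 * 1.00000000 * 0.60831225 - 21.3200 * 0.98216103 * 0.41843071 = 4.1892

Answer: Price = 4.1892


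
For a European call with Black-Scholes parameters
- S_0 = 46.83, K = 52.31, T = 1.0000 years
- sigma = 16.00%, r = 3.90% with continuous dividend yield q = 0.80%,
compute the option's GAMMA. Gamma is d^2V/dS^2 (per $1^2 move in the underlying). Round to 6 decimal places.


Answer: Gamma = 0.048403

Derivation:
d1 = -0.4178970887; d2 = -0.5778970887
phi(d1) = 0.3655846151; exp(-qT) = 0.9920319148; exp(-rT) = 0.9617507091
Gamma = exp(-qT) * phi(d1) / (S * sigma * sqrt(T)) = 0.9920319148 * 0.3655846151 / (46.8300 * 0.1600 * 1.0000000000) = 0.048403


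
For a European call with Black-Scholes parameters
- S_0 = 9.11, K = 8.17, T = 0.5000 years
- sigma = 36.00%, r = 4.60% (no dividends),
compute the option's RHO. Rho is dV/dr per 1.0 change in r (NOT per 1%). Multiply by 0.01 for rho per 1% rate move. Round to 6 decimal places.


Answer: Rho = 2.603100

Derivation:
d1 = 0.6454462936; d2 = 0.3908878524
phi(d1) = 0.3239263862; exp(-qT) = 1.0000000000; exp(-rT) = 0.9772624838
N(d2) = 0.6520599333
Rho = K*T*exp(-rT)*N(d2) = 8.1700 * 0.5000 * 0.9772624838 * 0.6520599333 = 2.603100


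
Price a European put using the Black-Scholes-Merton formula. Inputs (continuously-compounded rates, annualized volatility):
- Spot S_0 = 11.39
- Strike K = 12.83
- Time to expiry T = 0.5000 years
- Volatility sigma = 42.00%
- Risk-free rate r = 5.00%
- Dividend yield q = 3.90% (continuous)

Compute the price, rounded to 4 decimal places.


d1 = (ln(S/K) + (r - q + 0.5*sigma^2) * T) / (sigma * sqrt(T)) = -0.23385166
d2 = d1 - sigma * sqrt(T) = -0.53083651
exp(-rT) = 0.97530991; exp(-qT) = 0.98068890
P = K * exp(-rT) * N(-d2) - S_0 * exp(-qT) * N(-d1)
N(-d1) = 0.59244993; N(-d2) = 0.70223396
P = 12.8300 * 0.97530991 * 0.70223396 - 11.3900 * 0.98068890 * 0.59244993 = 2.1695

Answer: Price = 2.1695


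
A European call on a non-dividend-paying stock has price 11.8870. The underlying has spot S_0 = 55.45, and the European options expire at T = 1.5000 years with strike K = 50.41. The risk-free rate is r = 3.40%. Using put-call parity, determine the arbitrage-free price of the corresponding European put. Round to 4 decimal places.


Answer: Put price = 4.3405

Derivation:
Put-call parity: C - P = S_0 * exp(-qT) - K * exp(-rT).
S_0 * exp(-qT) = 55.4500 * 1.00000000 = 55.45000000
K * exp(-rT) = 50.4100 * 0.95027867 = 47.90354778
P = C - S*exp(-qT) + K*exp(-rT)
P = 11.8870 - 55.45000000 + 47.90354778 = 4.3405


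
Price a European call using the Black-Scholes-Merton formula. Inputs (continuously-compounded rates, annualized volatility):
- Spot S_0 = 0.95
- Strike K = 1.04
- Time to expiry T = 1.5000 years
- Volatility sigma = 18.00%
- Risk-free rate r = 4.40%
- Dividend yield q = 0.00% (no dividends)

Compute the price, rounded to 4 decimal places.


d1 = (ln(S/K) + (r - q + 0.5*sigma^2) * T) / (sigma * sqrt(T)) = -0.00097076
d2 = d1 - sigma * sqrt(T) = -0.22142483
exp(-rT) = 0.93613086; exp(-qT) = 1.00000000
C = S_0 * exp(-qT) * N(d1) - K * exp(-rT) * N(d2)
N(d1) = 0.49961272; N(d2) = 0.41238083
C = 0.9500 * 1.00000000 * 0.49961272 - 1.0400 * 0.93613086 * 0.41238083 = 0.0731

Answer: Price = 0.0731


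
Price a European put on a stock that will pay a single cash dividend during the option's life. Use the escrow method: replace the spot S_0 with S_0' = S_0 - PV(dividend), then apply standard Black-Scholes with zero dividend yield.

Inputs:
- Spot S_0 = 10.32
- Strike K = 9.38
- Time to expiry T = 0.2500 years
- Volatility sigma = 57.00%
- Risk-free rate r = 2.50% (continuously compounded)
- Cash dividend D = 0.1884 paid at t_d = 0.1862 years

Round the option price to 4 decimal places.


PV(D) = D * exp(-r * t_d) = 0.1884 * 0.99535582 = 0.18752504
S_0' = S_0 - PV(D) = 10.3200 - 0.18752504 = 10.13247496
d1 = (ln(S_0'/K) + (r + sigma^2/2)*T) / (sigma*sqrt(T)) = 0.43518718
d2 = d1 - sigma*sqrt(T) = 0.15018718
exp(-rT) = 0.99376949
N(-d1) = 0.33171328; N(-d2) = 0.44030847
P = K * exp(-rT) * N(-d2) - S_0' * N(-d1) = 9.3800 * 0.99376949 * 0.44030847 - 10.13247496 * 0.33171328 = 0.7433

Answer: Price = 0.7433


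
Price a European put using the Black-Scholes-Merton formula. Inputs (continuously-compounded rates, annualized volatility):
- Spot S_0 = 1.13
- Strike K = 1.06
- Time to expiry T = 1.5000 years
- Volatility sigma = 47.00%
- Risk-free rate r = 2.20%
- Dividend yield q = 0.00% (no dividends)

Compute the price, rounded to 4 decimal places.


d1 = (ln(S/K) + (r - q + 0.5*sigma^2) * T) / (sigma * sqrt(T)) = 0.45623696
d2 = d1 - sigma * sqrt(T) = -0.11939313
exp(-rT) = 0.96753856; exp(-qT) = 1.00000000
P = K * exp(-rT) * N(-d2) - S_0 * exp(-qT) * N(-d1)
N(-d1) = 0.32410979; N(-d2) = 0.54751805
P = 1.0600 * 0.96753856 * 0.54751805 - 1.1300 * 1.00000000 * 0.32410979 = 0.1953

Answer: Price = 0.1953


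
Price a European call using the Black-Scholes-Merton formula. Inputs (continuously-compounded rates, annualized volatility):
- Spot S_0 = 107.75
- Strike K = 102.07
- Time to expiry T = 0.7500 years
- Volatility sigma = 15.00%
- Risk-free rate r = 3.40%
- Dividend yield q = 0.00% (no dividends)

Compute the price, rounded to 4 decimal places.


Answer: Price = 10.4679

Derivation:
d1 = (ln(S/K) + (r - q + 0.5*sigma^2) * T) / (sigma * sqrt(T)) = 0.67813543
d2 = d1 - sigma * sqrt(T) = 0.54823162
exp(-rT) = 0.97482238; exp(-qT) = 1.00000000
C = S_0 * exp(-qT) * N(d1) - K * exp(-rT) * N(d2)
N(d1) = 0.75115709; N(d2) = 0.70823356
C = 107.7500 * 1.00000000 * 0.75115709 - 102.0700 * 0.97482238 * 0.70823356 = 10.4679


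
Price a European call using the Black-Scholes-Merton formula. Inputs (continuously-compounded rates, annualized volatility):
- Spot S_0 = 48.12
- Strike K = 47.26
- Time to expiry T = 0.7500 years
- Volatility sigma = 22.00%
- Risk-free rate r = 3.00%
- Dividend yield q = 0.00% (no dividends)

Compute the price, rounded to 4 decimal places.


d1 = (ln(S/K) + (r - q + 0.5*sigma^2) * T) / (sigma * sqrt(T)) = 0.30800912
d2 = d1 - sigma * sqrt(T) = 0.11748353
exp(-rT) = 0.97775124; exp(-qT) = 1.00000000
C = S_0 * exp(-qT) * N(d1) - K * exp(-rT) * N(d2)
N(d1) = 0.62096230; N(d2) = 0.54676155
C = 48.1200 * 1.00000000 * 0.62096230 - 47.2600 * 0.97775124 * 0.54676155 = 4.6157

Answer: Price = 4.6157


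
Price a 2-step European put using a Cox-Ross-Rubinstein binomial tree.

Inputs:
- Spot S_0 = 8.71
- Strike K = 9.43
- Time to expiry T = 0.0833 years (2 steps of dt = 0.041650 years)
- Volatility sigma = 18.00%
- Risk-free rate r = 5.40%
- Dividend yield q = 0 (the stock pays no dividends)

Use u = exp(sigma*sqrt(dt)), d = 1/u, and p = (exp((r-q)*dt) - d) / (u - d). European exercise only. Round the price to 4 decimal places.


dt = T/N = 0.041650
u = exp(sigma*sqrt(dt)) = 1.037418; d = 1/u = 0.963932
p = (exp((r-q)*dt) - d) / (u - d) = 0.521457
Discount per step: exp(-r*dt) = 0.997753
Stock lattice S(k, i) with i counting down-moves:
  k=0: S(0,0) = 8.7100
  k=1: S(1,0) = 9.0359; S(1,1) = 8.3958
  k=2: S(2,0) = 9.3740; S(2,1) = 8.7100; S(2,2) = 8.0930
Terminal payoffs V(N, i) = max(K - S_T, 0):
  V(2,0) = 0.055982; V(2,1) = 0.720000; V(2,2) = 1.336981
Backward induction: V(k, i) = exp(-r*dt) * [p * V(k+1, i) + (1-p) * V(k+1, i+1)].
  V(1,0) = exp(-r*dt) * [p*0.055982 + (1-p)*0.720000] = 0.372903
  V(1,1) = exp(-r*dt) * [p*0.720000 + (1-p)*1.336981] = 1.012971
  V(0,0) = exp(-r*dt) * [p*0.372903 + (1-p)*1.012971] = 0.677677

Answer: Price = V(0,0) = 0.6777


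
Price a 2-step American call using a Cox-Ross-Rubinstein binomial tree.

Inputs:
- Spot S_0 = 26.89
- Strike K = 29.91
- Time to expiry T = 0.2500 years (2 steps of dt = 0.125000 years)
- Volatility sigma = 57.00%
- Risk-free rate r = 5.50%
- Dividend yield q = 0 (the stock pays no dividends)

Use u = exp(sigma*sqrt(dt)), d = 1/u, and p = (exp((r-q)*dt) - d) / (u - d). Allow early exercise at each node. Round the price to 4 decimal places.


Answer: Price = V(0,0) = 2.2196

Derivation:
dt = T/N = 0.125000
u = exp(sigma*sqrt(dt)) = 1.223267; d = 1/u = 0.817483
p = (exp((r-q)*dt) - d) / (u - d) = 0.466789
Discount per step: exp(-r*dt) = 0.993149
Stock lattice S(k, i) with i counting down-moves:
  k=0: S(0,0) = 26.8900
  k=1: S(1,0) = 32.8937; S(1,1) = 21.9821
  k=2: S(2,0) = 40.2377; S(2,1) = 26.8900; S(2,2) = 17.9700
Terminal payoffs V(N, i) = max(S_T - K, 0):
  V(2,0) = 10.327739; V(2,1) = 0.000000; V(2,2) = 0.000000
Backward induction: V(k, i) = exp(-r*dt) * [p * V(k+1, i) + (1-p) * V(k+1, i+1)]; then take max(V_cont, immediate exercise) for American.
  V(1,0) = exp(-r*dt) * [p*10.327739 + (1-p)*0.000000] = 4.787848; exercise = 2.983659; V(1,0) = max -> 4.787848
  V(1,1) = exp(-r*dt) * [p*0.000000 + (1-p)*0.000000] = 0.000000; exercise = 0.000000; V(1,1) = max -> 0.000000
  V(0,0) = exp(-r*dt) * [p*4.787848 + (1-p)*0.000000] = 2.219604; exercise = 0.000000; V(0,0) = max -> 2.219604


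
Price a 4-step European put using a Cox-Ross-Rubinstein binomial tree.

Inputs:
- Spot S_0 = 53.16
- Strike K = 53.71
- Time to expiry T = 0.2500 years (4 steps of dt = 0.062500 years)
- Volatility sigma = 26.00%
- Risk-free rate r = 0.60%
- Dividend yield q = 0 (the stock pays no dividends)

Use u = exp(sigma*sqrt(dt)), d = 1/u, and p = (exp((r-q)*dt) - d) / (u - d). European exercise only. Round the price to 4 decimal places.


Answer: Price = V(0,0) = 2.9365

Derivation:
dt = T/N = 0.062500
u = exp(sigma*sqrt(dt)) = 1.067159; d = 1/u = 0.937067
p = (exp((r-q)*dt) - d) / (u - d) = 0.486639
Discount per step: exp(-r*dt) = 0.999625
Stock lattice S(k, i) with i counting down-moves:
  k=0: S(0,0) = 53.1600
  k=1: S(1,0) = 56.7302; S(1,1) = 49.8145
  k=2: S(2,0) = 60.5401; S(2,1) = 53.1600; S(2,2) = 46.6796
  k=3: S(3,0) = 64.6059; S(3,1) = 56.7302; S(3,2) = 49.8145; S(3,3) = 43.7419
  k=4: S(4,0) = 68.9448; S(4,1) = 60.5401; S(4,2) = 53.1600; S(4,3) = 46.6796; S(4,4) = 40.9891
Terminal payoffs V(N, i) = max(K - S_T, 0):
  V(4,0) = 0.000000; V(4,1) = 0.000000; V(4,2) = 0.550000; V(4,3) = 7.030447; V(4,4) = 12.720898
Backward induction: V(k, i) = exp(-r*dt) * [p * V(k+1, i) + (1-p) * V(k+1, i+1)].
  V(3,0) = exp(-r*dt) * [p*0.000000 + (1-p)*0.000000] = 0.000000
  V(3,1) = exp(-r*dt) * [p*0.000000 + (1-p)*0.550000] = 0.282243
  V(3,2) = exp(-r*dt) * [p*0.550000 + (1-p)*7.030447] = 3.875356
  V(3,3) = exp(-r*dt) * [p*7.030447 + (1-p)*12.720898] = 9.947972
  V(2,0) = exp(-r*dt) * [p*0.000000 + (1-p)*0.282243] = 0.144838
  V(2,1) = exp(-r*dt) * [p*0.282243 + (1-p)*3.875356] = 2.126010
  V(2,2) = exp(-r*dt) * [p*3.875356 + (1-p)*9.947972] = 6.990179
  V(1,0) = exp(-r*dt) * [p*0.144838 + (1-p)*2.126010] = 1.161459
  V(1,1) = exp(-r*dt) * [p*2.126010 + (1-p)*6.990179] = 4.621352
  V(0,0) = exp(-r*dt) * [p*1.161459 + (1-p)*4.621352] = 2.936533


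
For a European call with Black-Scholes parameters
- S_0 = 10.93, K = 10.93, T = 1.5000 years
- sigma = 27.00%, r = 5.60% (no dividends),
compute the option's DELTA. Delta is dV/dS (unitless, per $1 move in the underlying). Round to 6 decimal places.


d1 = 0.4193617161; d2 = 0.0886806009
phi(d1) = 0.3653605307; exp(-qT) = 1.0000000000; exp(-rT) = 0.9194312561
N(d1) = 0.6625241006
Delta = exp(-qT) * N(d1) = 1.0000000000 * 0.6625241006 = 0.662524

Answer: Delta = 0.662524


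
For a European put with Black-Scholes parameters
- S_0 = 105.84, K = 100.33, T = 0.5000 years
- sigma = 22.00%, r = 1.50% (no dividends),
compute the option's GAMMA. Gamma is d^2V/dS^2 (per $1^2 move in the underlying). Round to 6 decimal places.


d1 = 0.4696716819; d2 = 0.3141081901
phi(d1) = 0.3572804335; exp(-qT) = 1.0000000000; exp(-rT) = 0.9925280548
Gamma = exp(-qT) * phi(d1) / (S * sigma * sqrt(T)) = 1.0000000000 * 0.3572804335 / (105.8400 * 0.2200 * 0.7071067812) = 0.021700

Answer: Gamma = 0.021700


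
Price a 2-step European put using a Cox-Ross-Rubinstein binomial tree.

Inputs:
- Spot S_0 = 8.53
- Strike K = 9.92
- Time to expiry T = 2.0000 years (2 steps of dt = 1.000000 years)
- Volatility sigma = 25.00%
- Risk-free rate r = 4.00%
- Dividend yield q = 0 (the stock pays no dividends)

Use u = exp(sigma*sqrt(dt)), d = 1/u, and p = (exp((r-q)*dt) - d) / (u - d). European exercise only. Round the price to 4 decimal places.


Answer: Price = V(0,0) = 1.6560

Derivation:
dt = T/N = 1.000000
u = exp(sigma*sqrt(dt)) = 1.284025; d = 1/u = 0.778801
p = (exp((r-q)*dt) - d) / (u - d) = 0.518601
Discount per step: exp(-r*dt) = 0.960789
Stock lattice S(k, i) with i counting down-moves:
  k=0: S(0,0) = 8.5300
  k=1: S(1,0) = 10.9527; S(1,1) = 6.6432
  k=2: S(2,0) = 14.0636; S(2,1) = 8.5300; S(2,2) = 5.1737
Terminal payoffs V(N, i) = max(K - S_T, 0):
  V(2,0) = 0.000000; V(2,1) = 1.390000; V(2,2) = 4.746293
Backward induction: V(k, i) = exp(-r*dt) * [p * V(k+1, i) + (1-p) * V(k+1, i+1)].
  V(1,0) = exp(-r*dt) * [p*0.000000 + (1-p)*1.390000] = 0.642907
  V(1,1) = exp(-r*dt) * [p*1.390000 + (1-p)*4.746293] = 2.887861
  V(0,0) = exp(-r*dt) * [p*0.642907 + (1-p)*2.887861] = 1.656041


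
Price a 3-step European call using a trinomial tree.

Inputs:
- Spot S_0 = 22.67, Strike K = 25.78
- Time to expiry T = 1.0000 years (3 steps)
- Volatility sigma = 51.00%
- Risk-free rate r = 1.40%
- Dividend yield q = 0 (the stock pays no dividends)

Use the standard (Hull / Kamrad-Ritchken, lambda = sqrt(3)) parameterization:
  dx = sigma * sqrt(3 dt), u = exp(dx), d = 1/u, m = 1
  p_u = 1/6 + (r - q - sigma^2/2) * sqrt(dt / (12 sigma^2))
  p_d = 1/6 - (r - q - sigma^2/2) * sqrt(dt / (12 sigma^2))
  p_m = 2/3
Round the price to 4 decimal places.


Answer: Price = V(0,0) = 3.5250

Derivation:
dt = T/N = 0.333333; dx = sigma*sqrt(3*dt) = 0.510000
u = exp(dx) = 1.665291; d = 1/u = 0.600496
p_u = 0.128742, p_m = 0.666667, p_d = 0.204592
Discount per step: exp(-r*dt) = 0.995344
Stock lattice S(k, j) with j the centered position index:
  k=0: S(0,+0) = 22.6700
  k=1: S(1,-1) = 13.6132; S(1,+0) = 22.6700; S(1,+1) = 37.7522
  k=2: S(2,-2) = 8.1747; S(2,-1) = 13.6132; S(2,+0) = 22.6700; S(2,+1) = 37.7522; S(2,+2) = 62.8683
  k=3: S(3,-3) = 4.9089; S(3,-2) = 8.1747; S(3,-1) = 13.6132; S(3,+0) = 22.6700; S(3,+1) = 37.7522; S(3,+2) = 62.8683; S(3,+3) = 104.6941
Terminal payoffs V(N, j) = max(S_T - K, 0):
  V(3,-3) = 0.000000; V(3,-2) = 0.000000; V(3,-1) = 0.000000; V(3,+0) = 0.000000; V(3,+1) = 11.972151; V(3,+2) = 37.088325; V(3,+3) = 78.914069
Backward induction: V(k, j) = exp(-r*dt) * [p_u * V(k+1, j+1) + p_m * V(k+1, j) + p_d * V(k+1, j-1)]
  V(2,-2) = exp(-r*dt) * [p_u*0.000000 + p_m*0.000000 + p_d*0.000000] = 0.000000
  V(2,-1) = exp(-r*dt) * [p_u*0.000000 + p_m*0.000000 + p_d*0.000000] = 0.000000
  V(2,+0) = exp(-r*dt) * [p_u*11.972151 + p_m*0.000000 + p_d*0.000000] = 1.534141
  V(2,+1) = exp(-r*dt) * [p_u*37.088325 + p_m*11.972151 + p_d*0.000000] = 12.696863
  V(2,+2) = exp(-r*dt) * [p_u*78.914069 + p_m*37.088325 + p_d*11.972151] = 37.160671
  V(1,-1) = exp(-r*dt) * [p_u*1.534141 + p_m*0.000000 + p_d*0.000000] = 0.196589
  V(1,+0) = exp(-r*dt) * [p_u*12.696863 + p_m*1.534141 + p_d*0.000000] = 2.645006
  V(1,+1) = exp(-r*dt) * [p_u*37.160671 + p_m*12.696863 + p_d*1.534141] = 13.499435
  V(0,+0) = exp(-r*dt) * [p_u*13.499435 + p_m*2.645006 + p_d*0.196589] = 3.525011
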